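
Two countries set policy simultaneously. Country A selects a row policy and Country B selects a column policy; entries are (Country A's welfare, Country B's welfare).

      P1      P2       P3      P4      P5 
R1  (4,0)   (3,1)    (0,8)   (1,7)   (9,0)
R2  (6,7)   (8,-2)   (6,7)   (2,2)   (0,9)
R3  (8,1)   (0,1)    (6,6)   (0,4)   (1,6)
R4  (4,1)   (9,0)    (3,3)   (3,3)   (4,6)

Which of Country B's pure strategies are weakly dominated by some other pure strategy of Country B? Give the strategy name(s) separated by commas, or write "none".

P1, P2, P4

P3 weakly dominates P1 — R1: 8>0, R2: 7=7, R3: 6>1, R4: 3>1.
P3 weakly dominates P2 — R1: 8>1, R2: 7>-2, R3: 6>1, R4: 3>0.
P3 is not dominated — it holds its own against P1 at R1 (8>0); P2 at R1 (8>1); P4 at R1 (8>7); P5 at R1 (8>0).
P3 weakly dominates P4 — R1: 8>7, R2: 7>2, R3: 6>4, R4: 3=3.
P5 is not dominated — it holds its own against P1 at R2 (9>7); P2 at R2 (9>-2); P3 at R2 (9>7); P4 at R2 (9>2).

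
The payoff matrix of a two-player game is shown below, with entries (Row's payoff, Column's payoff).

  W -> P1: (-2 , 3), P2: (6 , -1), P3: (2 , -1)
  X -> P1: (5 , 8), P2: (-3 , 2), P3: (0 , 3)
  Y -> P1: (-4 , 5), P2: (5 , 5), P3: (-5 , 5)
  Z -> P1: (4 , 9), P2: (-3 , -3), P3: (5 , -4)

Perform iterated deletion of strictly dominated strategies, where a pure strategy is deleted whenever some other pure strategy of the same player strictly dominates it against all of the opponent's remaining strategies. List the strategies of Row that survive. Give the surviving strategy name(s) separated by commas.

For Row, W strictly dominates Y on the remaining columns (P1: -2>-4, P2: 6>5, P3: 2>-5); eliminate Y.
Column's strategy P2 is strictly dominated by P1 (W: 3>-1, X: 8>2, Z: 9>-3) and is removed.
For Row, Z strictly dominates W on the remaining columns (P1: 4>-2, P3: 5>2); eliminate W.
For Column, P1 strictly dominates P3 on the remaining rows (X: 8>3, Z: 9>-4); eliminate P3.
For Row, X strictly dominates Z on the remaining columns (P1: 5>4); eliminate Z.
Among the remaining strategies, none is strictly dominated by another pure strategy of the same player, so the elimination stops.
Surviving strategies — Row: {X}; Column: {P1}.

X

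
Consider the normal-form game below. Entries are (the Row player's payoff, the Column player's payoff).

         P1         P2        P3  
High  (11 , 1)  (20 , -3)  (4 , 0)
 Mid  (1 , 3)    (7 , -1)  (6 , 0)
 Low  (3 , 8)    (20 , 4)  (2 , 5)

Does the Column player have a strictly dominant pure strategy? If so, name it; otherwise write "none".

P1 vs P2: High: 1>-3, Mid: 3>-1, Low: 8>4.
P1 vs P3: High: 1>0, Mid: 3>0, Low: 8>5.
P1 strictly beats every other strategy against every opponent action, so it is strictly dominant.

P1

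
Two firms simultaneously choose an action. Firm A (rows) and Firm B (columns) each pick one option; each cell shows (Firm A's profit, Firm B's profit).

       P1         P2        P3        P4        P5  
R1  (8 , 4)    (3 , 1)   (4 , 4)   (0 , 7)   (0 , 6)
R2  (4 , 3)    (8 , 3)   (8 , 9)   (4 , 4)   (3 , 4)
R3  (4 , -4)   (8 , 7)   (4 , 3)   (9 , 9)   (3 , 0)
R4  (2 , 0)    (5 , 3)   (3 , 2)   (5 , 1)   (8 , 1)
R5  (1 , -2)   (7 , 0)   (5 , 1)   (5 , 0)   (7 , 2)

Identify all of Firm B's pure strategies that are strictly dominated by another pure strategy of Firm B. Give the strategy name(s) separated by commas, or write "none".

P1 is strictly dominated by P4 (R1: 7>4, R2: 4>3, R3: 9>-4, R4: 1>0, R5: 0>-2).
P2 is not dominated — it holds its own against P1 at R2 (3=3); P3 at R3 (7>3); P4 at R4 (3>1); P5 at R3 (7>0).
P3: no other strategy beats it everywhere (P1 at R1 (4=4); P2 at R1 (4>1); P4 at R2 (9>4); P5 at R2 (9>4)).
P4 is not dominated — it holds its own against P1 at R1 (7>4); P2 at R1 (7>1); P3 at R1 (7>4); P5 at R1 (7>6).
P5 is not dominated — it holds its own against P1 at R1 (6>4); P2 at R1 (6>1); P3 at R1 (6>4); P4 at R2 (4=4).

P1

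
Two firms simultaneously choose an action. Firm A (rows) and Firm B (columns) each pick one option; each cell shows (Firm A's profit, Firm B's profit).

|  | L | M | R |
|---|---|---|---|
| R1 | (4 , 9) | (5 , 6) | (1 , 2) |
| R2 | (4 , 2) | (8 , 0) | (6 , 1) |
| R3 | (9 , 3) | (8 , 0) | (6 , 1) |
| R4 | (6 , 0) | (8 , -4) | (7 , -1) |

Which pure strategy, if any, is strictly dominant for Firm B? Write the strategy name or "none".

L vs M: R1: 9>6, R2: 2>0, R3: 3>0, R4: 0>-4.
L vs R: R1: 9>2, R2: 2>1, R3: 3>1, R4: 0>-1.
L strictly beats every other strategy against every opponent action, so it is strictly dominant.

L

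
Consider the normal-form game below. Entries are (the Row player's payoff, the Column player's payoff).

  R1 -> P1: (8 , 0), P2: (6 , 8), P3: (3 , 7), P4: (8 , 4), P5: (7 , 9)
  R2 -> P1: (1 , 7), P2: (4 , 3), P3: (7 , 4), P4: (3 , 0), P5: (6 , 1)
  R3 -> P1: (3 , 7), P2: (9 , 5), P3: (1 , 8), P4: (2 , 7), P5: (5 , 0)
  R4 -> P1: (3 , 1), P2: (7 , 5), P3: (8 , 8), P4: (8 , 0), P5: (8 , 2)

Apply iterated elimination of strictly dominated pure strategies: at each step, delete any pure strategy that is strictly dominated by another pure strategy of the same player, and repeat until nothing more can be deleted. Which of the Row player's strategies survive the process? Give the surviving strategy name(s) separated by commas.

R4

The Row player's strategy R2 is strictly dominated by R4 (P1: 3>1, P2: 7>4, P3: 8>7, P4: 8>3, P5: 8>6) and is removed.
For the Column player, P3 strictly dominates P1 on the remaining rows (R1: 7>0, R3: 8>7, R4: 8>1); eliminate P1.
The Column player's strategy P4 is strictly dominated by P3 (R1: 7>4, R3: 8>7, R4: 8>0) and is removed.
The Row player's strategy R1 is strictly dominated by R4 (P2: 7>6, P3: 8>3, P5: 8>7) and is removed.
The Column player's strategy P2 is strictly dominated by P3 (R3: 8>5, R4: 8>5) and is removed.
The Row player's strategy R3 is strictly dominated by R4 (P3: 8>1, P5: 8>5) and is removed.
Column P5 is eliminated: P3 beats it against every remaining row (R4: 8>2).
Among the remaining strategies, none is strictly dominated by another pure strategy of the same player, so the elimination stops.
Surviving strategies — the Row player: {R4}; the Column player: {P3}.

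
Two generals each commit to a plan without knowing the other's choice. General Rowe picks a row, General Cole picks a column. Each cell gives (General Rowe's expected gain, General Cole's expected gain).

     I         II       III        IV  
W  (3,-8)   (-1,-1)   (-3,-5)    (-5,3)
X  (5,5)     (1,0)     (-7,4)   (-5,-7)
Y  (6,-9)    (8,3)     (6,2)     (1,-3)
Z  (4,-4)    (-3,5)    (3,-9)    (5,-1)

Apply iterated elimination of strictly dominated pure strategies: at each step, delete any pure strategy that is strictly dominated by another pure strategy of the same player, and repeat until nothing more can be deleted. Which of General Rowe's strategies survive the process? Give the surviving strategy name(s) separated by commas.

General Rowe's strategy W is strictly dominated by Y (I: 6>3, II: 8>-1, III: 6>-3, IV: 1>-5) and is removed.
General Rowe's strategy X is strictly dominated by Y (I: 6>5, II: 8>1, III: 6>-7, IV: 1>-5) and is removed.
Column I is eliminated: II beats it against every remaining row (Y: 3>-9, Z: 5>-4).
Column III is eliminated: II beats it against every remaining row (Y: 3>2, Z: 5>-9).
For General Cole, II strictly dominates IV on the remaining rows (Y: 3>-3, Z: 5>-1); eliminate IV.
For General Rowe, Y strictly dominates Z on the remaining columns (II: 8>-3); eliminate Z.
Among the remaining strategies, none is strictly dominated by another pure strategy of the same player, so the elimination stops.
Surviving strategies — General Rowe: {Y}; General Cole: {II}.

Y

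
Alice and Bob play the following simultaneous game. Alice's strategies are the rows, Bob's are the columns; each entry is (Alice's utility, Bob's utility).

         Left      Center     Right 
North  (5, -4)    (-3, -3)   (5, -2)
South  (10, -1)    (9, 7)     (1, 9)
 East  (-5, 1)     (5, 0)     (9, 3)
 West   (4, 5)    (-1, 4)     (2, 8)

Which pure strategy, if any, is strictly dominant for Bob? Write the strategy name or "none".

Right

Right vs Left: North: -2>-4, South: 9>-1, East: 3>1, West: 8>5.
Right vs Center: North: -2>-3, South: 9>7, East: 3>0, West: 8>4.
Right strictly beats every other strategy against every opponent action, so it is strictly dominant.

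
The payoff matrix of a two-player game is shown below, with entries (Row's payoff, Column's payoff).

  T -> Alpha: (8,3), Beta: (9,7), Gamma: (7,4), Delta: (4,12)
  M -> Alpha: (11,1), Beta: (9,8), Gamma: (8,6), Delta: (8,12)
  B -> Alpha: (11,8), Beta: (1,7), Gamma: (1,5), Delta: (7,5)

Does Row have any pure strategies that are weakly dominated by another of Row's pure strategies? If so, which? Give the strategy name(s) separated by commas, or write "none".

T, B

M weakly dominates T — Alpha: 11>8, Beta: 9=9, Gamma: 8>7, Delta: 8>4.
Nothing dominates M: T at Alpha (11>8); B at Beta (9>1).
B: dominated, since M does at least as well everywhere (Alpha: 11=11, Beta: 9>1, Gamma: 8>1, Delta: 8>7).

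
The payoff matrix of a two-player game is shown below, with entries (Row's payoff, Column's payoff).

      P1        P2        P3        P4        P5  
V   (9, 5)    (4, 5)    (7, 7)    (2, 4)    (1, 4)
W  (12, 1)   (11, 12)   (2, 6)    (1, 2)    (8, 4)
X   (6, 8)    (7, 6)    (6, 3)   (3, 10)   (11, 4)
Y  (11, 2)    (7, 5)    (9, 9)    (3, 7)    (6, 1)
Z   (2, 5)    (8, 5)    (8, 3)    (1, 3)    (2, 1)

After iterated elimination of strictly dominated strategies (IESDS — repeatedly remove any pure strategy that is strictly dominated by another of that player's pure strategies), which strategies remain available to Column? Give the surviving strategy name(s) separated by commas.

For Row, Y strictly dominates V on the remaining columns (P1: 11>9, P2: 7>4, P3: 9>7, P4: 3>2, P5: 6>1); eliminate V.
For Column, P2 strictly dominates P5 on the remaining rows (W: 12>4, X: 6>4, Y: 5>1, Z: 5>1); eliminate P5.
Among the remaining strategies, none is strictly dominated by another pure strategy of the same player, so the elimination stops.
Surviving strategies — Row: {W, X, Y, Z}; Column: {P1, P2, P3, P4}.

P1, P2, P3, P4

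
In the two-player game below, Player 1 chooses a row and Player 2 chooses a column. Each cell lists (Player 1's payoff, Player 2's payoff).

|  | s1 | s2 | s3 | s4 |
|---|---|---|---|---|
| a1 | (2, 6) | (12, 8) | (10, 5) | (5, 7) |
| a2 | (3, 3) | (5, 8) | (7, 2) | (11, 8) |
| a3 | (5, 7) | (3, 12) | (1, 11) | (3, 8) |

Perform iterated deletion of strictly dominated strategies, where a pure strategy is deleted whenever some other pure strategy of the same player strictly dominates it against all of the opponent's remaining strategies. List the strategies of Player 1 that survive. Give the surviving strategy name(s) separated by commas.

Player 2's strategy s1 is strictly dominated by s2 (a1: 8>6, a2: 8>3, a3: 12>7) and is removed.
Row a3 is eliminated: a1 beats it against every remaining column (s2: 12>3, s3: 10>1, s4: 5>3).
Column s3 is eliminated: s2 beats it against every remaining row (a1: 8>5, a2: 8>2).
Among the remaining strategies, none is strictly dominated by another pure strategy of the same player, so the elimination stops.
Surviving strategies — Player 1: {a1, a2}; Player 2: {s2, s4}.

a1, a2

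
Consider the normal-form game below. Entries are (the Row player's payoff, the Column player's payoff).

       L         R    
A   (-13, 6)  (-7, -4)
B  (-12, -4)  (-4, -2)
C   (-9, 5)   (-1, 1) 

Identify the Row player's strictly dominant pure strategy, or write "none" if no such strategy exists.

C

C vs A: L: -9>-13, R: -1>-7.
C vs B: L: -9>-12, R: -1>-4.
C strictly beats every other strategy against every opponent action, so it is strictly dominant.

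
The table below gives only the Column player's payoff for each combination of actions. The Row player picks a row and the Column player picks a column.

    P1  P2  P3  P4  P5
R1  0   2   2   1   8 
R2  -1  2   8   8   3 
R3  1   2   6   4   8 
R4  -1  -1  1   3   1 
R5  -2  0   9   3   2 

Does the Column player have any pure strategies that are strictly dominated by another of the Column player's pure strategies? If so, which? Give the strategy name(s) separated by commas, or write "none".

P3 strictly dominates P1 — R1: 2>0, R2: 8>-1, R3: 6>1, R4: 1>-1, R5: 9>-2.
P5 strictly dominates P2 — R1: 8>2, R2: 3>2, R3: 8>2, R4: 1>-1, R5: 2>0.
P3: no other strategy beats it everywhere (P1 at R1 (2>0); P2 at R1 (2=2); P4 at R1 (2>1); P5 at R2 (8>3)).
Nothing dominates P4: P1 at R1 (1>0); P2 at R2 (8>2); P3 at R2 (8=8); P5 at R2 (8>3).
P5: no other strategy beats it everywhere (P1 at R1 (8>0); P2 at R1 (8>2); P3 at R1 (8>2); P4 at R1 (8>1)).

P1, P2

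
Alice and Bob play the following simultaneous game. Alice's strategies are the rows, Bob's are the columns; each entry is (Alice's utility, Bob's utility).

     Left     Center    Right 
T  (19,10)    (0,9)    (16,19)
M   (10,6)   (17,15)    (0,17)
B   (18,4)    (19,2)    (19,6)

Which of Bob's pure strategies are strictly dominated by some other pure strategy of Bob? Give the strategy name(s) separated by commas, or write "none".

Right strictly dominates Left — T: 19>10, M: 17>6, B: 6>4.
Center is strictly dominated by Right (T: 19>9, M: 17>15, B: 6>2).
Right is not dominated — it holds its own against Left at T (19>10); Center at T (19>9).

Left, Center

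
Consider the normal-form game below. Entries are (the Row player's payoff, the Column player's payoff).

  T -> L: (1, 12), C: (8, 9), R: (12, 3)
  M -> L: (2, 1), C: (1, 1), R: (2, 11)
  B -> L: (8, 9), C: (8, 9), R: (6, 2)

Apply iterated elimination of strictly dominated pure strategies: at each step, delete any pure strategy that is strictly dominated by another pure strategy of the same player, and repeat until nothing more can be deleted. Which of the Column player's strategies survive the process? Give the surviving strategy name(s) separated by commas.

The Row player's strategy M is strictly dominated by B (L: 8>2, C: 8>1, R: 6>2) and is removed.
Column R is eliminated: L beats it against every remaining row (T: 12>3, B: 9>2).
Among the remaining strategies, none is strictly dominated by another pure strategy of the same player, so the elimination stops.
Surviving strategies — the Row player: {T, B}; the Column player: {L, C}.

L, C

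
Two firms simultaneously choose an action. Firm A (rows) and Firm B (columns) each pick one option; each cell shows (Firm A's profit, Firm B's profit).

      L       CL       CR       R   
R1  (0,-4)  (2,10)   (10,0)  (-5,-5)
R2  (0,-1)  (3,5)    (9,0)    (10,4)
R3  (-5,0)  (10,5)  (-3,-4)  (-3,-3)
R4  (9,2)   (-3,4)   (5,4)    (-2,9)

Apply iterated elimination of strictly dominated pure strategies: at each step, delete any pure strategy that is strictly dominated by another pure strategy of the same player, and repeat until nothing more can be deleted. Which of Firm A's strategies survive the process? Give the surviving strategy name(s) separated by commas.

R3

Column L is eliminated: CL beats it against every remaining row (R1: 10>-4, R2: 5>-1, R3: 5>0, R4: 4>2).
Row R4 is eliminated: R2 beats it against every remaining column (CL: 3>-3, CR: 9>5, R: 10>-2).
Column CR is eliminated: CL beats it against every remaining row (R1: 10>0, R2: 5>0, R3: 5>-4).
Row R1 is eliminated: R2 beats it against every remaining column (CL: 3>2, R: 10>-5).
For Firm B, CL strictly dominates R on the remaining rows (R2: 5>4, R3: 5>-3); eliminate R.
Row R2 is eliminated: R3 beats it against every remaining column (CL: 10>3).
Among the remaining strategies, none is strictly dominated by another pure strategy of the same player, so the elimination stops.
Surviving strategies — Firm A: {R3}; Firm B: {CL}.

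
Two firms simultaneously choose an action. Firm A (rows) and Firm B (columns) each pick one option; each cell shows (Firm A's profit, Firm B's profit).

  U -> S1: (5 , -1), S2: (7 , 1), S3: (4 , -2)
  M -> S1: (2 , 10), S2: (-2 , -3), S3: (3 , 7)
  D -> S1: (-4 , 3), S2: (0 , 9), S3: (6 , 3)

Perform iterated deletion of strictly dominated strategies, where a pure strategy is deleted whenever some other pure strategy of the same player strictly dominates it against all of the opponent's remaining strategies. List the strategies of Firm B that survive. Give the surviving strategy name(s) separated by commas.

S2

For Firm A, U strictly dominates M on the remaining columns (S1: 5>2, S2: 7>-2, S3: 4>3); eliminate M.
Firm B's strategy S1 is strictly dominated by S2 (U: 1>-1, D: 9>3) and is removed.
Firm B's strategy S3 is strictly dominated by S2 (U: 1>-2, D: 9>3) and is removed.
For Firm A, U strictly dominates D on the remaining columns (S2: 7>0); eliminate D.
Among the remaining strategies, none is strictly dominated by another pure strategy of the same player, so the elimination stops.
Surviving strategies — Firm A: {U}; Firm B: {S2}.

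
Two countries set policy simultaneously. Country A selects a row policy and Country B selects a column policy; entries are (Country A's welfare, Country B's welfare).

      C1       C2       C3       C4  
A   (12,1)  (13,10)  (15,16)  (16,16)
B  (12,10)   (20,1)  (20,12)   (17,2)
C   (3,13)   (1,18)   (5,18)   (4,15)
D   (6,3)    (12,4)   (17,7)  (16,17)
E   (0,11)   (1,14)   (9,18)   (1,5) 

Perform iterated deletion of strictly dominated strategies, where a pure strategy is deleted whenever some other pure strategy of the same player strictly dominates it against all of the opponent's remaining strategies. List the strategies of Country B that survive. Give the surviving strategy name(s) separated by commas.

Country A's strategy C is strictly dominated by A (C1: 12>3, C2: 13>1, C3: 15>5, C4: 16>4) and is removed.
Row D is eliminated: B beats it against every remaining column (C1: 12>6, C2: 20>12, C3: 20>17, C4: 17>16).
For Country A, A strictly dominates E on the remaining columns (C1: 12>0, C2: 13>1, C3: 15>9, C4: 16>1); eliminate E.
For Country B, C3 strictly dominates C1 on the remaining rows (A: 16>1, B: 12>10); eliminate C1.
Row A is eliminated: B beats it against every remaining column (C2: 20>13, C3: 20>15, C4: 17>16).
For Country B, C3 strictly dominates C2 on the remaining rows (B: 12>1); eliminate C2.
Column C4 is eliminated: C3 beats it against every remaining row (B: 12>2).
Among the remaining strategies, none is strictly dominated by another pure strategy of the same player, so the elimination stops.
Surviving strategies — Country A: {B}; Country B: {C3}.

C3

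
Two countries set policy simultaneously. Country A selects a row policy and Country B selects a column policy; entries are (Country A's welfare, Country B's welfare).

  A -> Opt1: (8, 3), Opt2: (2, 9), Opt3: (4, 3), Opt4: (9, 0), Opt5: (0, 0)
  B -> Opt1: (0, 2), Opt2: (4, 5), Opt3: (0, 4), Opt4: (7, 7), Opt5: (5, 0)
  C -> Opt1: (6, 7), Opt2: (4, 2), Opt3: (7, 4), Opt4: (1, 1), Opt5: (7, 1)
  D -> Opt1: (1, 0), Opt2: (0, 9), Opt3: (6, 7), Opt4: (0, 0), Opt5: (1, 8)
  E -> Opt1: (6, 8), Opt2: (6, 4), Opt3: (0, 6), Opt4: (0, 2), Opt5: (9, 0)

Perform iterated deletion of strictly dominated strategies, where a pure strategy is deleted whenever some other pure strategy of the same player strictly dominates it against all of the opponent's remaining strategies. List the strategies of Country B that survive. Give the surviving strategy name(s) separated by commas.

For Country A, C strictly dominates D on the remaining columns (Opt1: 6>1, Opt2: 4>0, Opt3: 7>6, Opt4: 1>0, Opt5: 7>1); eliminate D.
For Country B, Opt1 strictly dominates Opt5 on the remaining rows (A: 3>0, B: 2>0, C: 7>1, E: 8>0); eliminate Opt5.
Among the remaining strategies, none is strictly dominated by another pure strategy of the same player, so the elimination stops.
Surviving strategies — Country A: {A, B, C, E}; Country B: {Opt1, Opt2, Opt3, Opt4}.

Opt1, Opt2, Opt3, Opt4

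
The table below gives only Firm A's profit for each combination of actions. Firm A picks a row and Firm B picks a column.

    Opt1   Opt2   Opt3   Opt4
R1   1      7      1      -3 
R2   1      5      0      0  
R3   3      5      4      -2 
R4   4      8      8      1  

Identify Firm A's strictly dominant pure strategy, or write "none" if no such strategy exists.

R4 vs R1: Opt1: 4>1, Opt2: 8>7, Opt3: 8>1, Opt4: 1>-3.
R4 vs R2: Opt1: 4>1, Opt2: 8>5, Opt3: 8>0, Opt4: 1>0.
R4 vs R3: Opt1: 4>3, Opt2: 8>5, Opt3: 8>4, Opt4: 1>-2.
R4 strictly beats every other strategy against every opponent action, so it is strictly dominant.

R4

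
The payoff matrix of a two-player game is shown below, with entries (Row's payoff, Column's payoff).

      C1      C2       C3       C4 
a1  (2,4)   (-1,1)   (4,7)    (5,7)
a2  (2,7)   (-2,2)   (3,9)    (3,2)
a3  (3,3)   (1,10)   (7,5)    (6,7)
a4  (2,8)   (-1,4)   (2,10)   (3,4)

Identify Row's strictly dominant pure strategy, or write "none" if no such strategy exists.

a3

a3 vs a1: C1: 3>2, C2: 1>-1, C3: 7>4, C4: 6>5.
a3 vs a2: C1: 3>2, C2: 1>-2, C3: 7>3, C4: 6>3.
a3 vs a4: C1: 3>2, C2: 1>-1, C3: 7>2, C4: 6>3.
a3 strictly beats every other strategy against every opponent action, so it is strictly dominant.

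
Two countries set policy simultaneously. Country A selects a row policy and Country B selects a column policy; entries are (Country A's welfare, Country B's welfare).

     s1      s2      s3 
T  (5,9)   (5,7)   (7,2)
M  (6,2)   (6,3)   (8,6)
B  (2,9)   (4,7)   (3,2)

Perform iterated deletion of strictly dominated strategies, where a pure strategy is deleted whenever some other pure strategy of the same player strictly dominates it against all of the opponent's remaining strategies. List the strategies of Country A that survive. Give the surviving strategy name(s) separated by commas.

For Country A, M strictly dominates T on the remaining columns (s1: 6>5, s2: 6>5, s3: 8>7); eliminate T.
Country A's strategy B is strictly dominated by M (s1: 6>2, s2: 6>4, s3: 8>3) and is removed.
Column s1 is eliminated: s2 beats it against every remaining row (M: 3>2).
Country B's strategy s2 is strictly dominated by s3 (M: 6>3) and is removed.
Among the remaining strategies, none is strictly dominated by another pure strategy of the same player, so the elimination stops.
Surviving strategies — Country A: {M}; Country B: {s3}.

M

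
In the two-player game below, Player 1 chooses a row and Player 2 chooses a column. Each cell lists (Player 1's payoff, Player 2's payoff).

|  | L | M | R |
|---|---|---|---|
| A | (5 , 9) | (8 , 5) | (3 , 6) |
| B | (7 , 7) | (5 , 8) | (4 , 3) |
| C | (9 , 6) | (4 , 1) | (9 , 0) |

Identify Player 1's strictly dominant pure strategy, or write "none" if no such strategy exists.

none

A fails to dominate B at L (5<7).
B fails to dominate A at M (5<8).
C fails to dominate A at M (4<8).
No single strategy dominates all the others.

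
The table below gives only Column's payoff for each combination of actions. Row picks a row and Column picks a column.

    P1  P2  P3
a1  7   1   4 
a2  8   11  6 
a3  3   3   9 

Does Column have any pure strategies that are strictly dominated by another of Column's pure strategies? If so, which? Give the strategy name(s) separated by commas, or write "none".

none

P1 is not dominated — it holds its own against P2 at a1 (7>1); P3 at a1 (7>4).
Nothing dominates P2: P1 at a2 (11>8); P3 at a2 (11>6).
Nothing dominates P3: P1 at a3 (9>3); P2 at a1 (4>1).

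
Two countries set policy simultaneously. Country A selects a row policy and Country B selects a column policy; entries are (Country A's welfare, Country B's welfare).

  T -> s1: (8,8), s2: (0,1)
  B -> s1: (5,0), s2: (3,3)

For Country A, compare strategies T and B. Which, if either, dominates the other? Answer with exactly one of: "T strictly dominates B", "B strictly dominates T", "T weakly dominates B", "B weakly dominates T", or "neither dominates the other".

neither dominates the other

Compare T to B across every action of Country B: s1: 8>5, s2: 0<3.
T does better at s1 but worse at s2; neither strategy dominates the other.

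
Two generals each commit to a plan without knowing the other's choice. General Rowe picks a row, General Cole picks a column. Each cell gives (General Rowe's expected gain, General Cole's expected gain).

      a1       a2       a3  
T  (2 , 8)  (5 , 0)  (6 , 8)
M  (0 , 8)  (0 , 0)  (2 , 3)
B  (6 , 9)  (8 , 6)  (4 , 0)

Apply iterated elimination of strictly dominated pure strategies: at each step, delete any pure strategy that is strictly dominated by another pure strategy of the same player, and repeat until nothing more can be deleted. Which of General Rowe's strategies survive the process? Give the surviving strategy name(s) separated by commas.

T, B

General Rowe's strategy M is strictly dominated by T (a1: 2>0, a2: 5>0, a3: 6>2) and is removed.
For General Cole, a1 strictly dominates a2 on the remaining rows (T: 8>0, B: 9>6); eliminate a2.
Among the remaining strategies, none is strictly dominated by another pure strategy of the same player, so the elimination stops.
Surviving strategies — General Rowe: {T, B}; General Cole: {a1, a3}.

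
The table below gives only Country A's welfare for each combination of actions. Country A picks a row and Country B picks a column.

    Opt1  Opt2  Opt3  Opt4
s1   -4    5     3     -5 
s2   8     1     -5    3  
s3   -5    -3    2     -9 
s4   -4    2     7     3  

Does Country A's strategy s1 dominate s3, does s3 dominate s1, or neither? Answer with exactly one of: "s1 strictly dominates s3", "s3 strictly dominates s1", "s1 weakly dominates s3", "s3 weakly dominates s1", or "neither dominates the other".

s1 strictly dominates s3

s1's payoffs vs s3's, by Country B's action — Opt1: -4>-5, Opt2: 5>-3, Opt3: 3>2, Opt4: -5>-9.
s1 gives a strictly higher payoff against each opponent action, so s1 strictly dominates s3.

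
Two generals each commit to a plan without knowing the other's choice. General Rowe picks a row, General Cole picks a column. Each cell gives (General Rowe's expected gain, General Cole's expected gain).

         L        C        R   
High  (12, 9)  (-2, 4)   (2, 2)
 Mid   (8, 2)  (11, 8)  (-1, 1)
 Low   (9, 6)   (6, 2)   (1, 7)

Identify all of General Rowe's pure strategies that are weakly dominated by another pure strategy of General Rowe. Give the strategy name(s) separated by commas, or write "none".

High: no other strategy beats it everywhere (Mid at L (12>8); Low at L (12>9)).
Nothing dominates Mid: High at C (11>-2); Low at C (11>6).
Low is not dominated — it holds its own against High at C (6>-2); Mid at L (9>8).

none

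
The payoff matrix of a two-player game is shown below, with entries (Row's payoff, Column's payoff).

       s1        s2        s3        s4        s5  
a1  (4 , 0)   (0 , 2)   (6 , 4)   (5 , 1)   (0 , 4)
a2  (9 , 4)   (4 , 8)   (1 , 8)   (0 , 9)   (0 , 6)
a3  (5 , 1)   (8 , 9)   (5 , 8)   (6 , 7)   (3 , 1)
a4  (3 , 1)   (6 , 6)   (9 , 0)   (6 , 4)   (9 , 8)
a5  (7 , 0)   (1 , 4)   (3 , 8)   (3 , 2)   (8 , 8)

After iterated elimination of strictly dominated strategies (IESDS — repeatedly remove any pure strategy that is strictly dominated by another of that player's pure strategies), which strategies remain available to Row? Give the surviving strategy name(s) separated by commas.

Column s1 is eliminated: s2 beats it against every remaining row (a1: 2>0, a2: 8>4, a3: 9>1, a4: 6>1, a5: 4>0).
For Row, a4 strictly dominates a1 on the remaining columns (s2: 6>0, s3: 9>6, s4: 6>5, s5: 9>0); eliminate a1.
Row a2 is eliminated: a3 beats it against every remaining column (s2: 8>4, s3: 5>1, s4: 6>0, s5: 3>0).
Row a5 is eliminated: a4 beats it against every remaining column (s2: 6>1, s3: 9>3, s4: 6>3, s5: 9>8).
Column's strategy s3 is strictly dominated by s2 (a3: 9>8, a4: 6>0) and is removed.
For Column, s2 strictly dominates s4 on the remaining rows (a3: 9>7, a4: 6>4); eliminate s4.
Among the remaining strategies, none is strictly dominated by another pure strategy of the same player, so the elimination stops.
Surviving strategies — Row: {a3, a4}; Column: {s2, s5}.

a3, a4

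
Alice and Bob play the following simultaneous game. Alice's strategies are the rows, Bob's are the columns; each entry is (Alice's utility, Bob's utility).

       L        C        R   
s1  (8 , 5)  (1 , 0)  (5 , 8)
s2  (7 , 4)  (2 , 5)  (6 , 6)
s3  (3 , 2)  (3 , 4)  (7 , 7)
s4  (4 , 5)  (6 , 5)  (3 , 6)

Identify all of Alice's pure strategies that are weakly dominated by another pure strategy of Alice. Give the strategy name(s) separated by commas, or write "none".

s1: no other strategy beats it everywhere (s2 at L (8>7); s3 at L (8>3); s4 at L (8>4)).
s2: no other strategy beats it everywhere (s1 at C (2>1); s3 at L (7>3); s4 at L (7>4)).
s3 is not dominated — it holds its own against s1 at C (3>1); s2 at C (3>2); s4 at R (7>3).
s4: no other strategy beats it everywhere (s1 at C (6>1); s2 at C (6>2); s3 at L (4>3)).

none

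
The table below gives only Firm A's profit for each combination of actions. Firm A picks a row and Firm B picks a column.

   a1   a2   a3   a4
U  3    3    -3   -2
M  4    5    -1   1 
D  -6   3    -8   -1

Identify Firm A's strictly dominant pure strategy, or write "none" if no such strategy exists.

M

M vs U: a1: 4>3, a2: 5>3, a3: -1>-3, a4: 1>-2.
M vs D: a1: 4>-6, a2: 5>3, a3: -1>-8, a4: 1>-1.
M strictly beats every other strategy against every opponent action, so it is strictly dominant.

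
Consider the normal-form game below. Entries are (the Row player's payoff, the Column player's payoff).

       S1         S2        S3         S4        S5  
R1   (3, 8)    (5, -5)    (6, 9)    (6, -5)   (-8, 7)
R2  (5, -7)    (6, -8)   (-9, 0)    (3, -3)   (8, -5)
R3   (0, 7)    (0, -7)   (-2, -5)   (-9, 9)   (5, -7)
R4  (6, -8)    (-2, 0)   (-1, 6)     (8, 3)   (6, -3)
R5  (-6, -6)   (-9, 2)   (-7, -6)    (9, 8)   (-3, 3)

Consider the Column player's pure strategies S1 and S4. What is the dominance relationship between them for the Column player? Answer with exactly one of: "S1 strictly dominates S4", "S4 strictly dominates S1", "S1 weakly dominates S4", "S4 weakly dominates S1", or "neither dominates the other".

S1's payoffs vs S4's, by the Row player's action — R1: 8>-5, R2: -7<-3, R3: 7<9, R4: -8<3, R5: -6<8.
S1 does better at R1 but worse at R2, R3, R4, R5; neither strategy dominates the other.

neither dominates the other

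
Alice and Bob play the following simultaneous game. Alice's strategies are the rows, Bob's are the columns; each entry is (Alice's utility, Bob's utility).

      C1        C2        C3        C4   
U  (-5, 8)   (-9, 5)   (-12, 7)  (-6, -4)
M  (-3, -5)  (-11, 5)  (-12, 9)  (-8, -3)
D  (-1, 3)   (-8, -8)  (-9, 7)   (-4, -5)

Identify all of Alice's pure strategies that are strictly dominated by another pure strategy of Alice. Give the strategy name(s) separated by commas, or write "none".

U, M

D strictly dominates U — C1: -1>-5, C2: -8>-9, C3: -9>-12, C4: -4>-6.
D strictly dominates M — C1: -1>-3, C2: -8>-11, C3: -9>-12, C4: -4>-8.
D is not dominated — it holds its own against U at C1 (-1>-5); M at C1 (-1>-3).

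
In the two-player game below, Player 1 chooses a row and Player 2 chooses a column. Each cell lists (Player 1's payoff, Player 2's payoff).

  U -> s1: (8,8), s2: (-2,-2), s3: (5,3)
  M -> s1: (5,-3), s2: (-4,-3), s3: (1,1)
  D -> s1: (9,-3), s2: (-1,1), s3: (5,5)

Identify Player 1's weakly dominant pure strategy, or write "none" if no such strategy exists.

D vs U: s1: 9>8, s2: -1>-2, s3: 5=5.
D vs M: s1: 9>5, s2: -1>-4, s3: 5>1.
D is at least as good as every other strategy against every opponent action, so it is weakly dominant.

D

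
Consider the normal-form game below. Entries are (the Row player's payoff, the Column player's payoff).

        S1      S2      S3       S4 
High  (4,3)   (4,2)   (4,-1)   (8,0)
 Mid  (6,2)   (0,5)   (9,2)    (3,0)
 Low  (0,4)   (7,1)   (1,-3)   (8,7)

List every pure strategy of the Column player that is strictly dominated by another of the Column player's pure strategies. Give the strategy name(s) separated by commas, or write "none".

Nothing dominates S1: S2 at High (3>2); S3 at High (3>-1); S4 at High (3>0).
Nothing dominates S2: S1 at Mid (5>2); S3 at High (2>-1); S4 at High (2>0).
S3 is strictly dominated by S2 (High: 2>-1, Mid: 5>2, Low: 1>-3).
S4: no other strategy beats it everywhere (S1 at Low (7>4); S2 at Low (7>1); S3 at High (0>-1)).

S3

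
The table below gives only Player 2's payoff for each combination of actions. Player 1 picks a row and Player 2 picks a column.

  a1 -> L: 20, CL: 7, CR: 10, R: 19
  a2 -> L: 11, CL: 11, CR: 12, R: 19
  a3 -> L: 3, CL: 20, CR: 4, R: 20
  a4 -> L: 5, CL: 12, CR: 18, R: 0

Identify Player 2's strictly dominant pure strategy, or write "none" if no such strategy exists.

none

L fails to dominate CL at a2 (11=11).
CL fails to dominate L at a1 (7<20).
CR fails to dominate L at a1 (10<20).
R fails to dominate L at a1 (19<20).
No single strategy dominates all the others.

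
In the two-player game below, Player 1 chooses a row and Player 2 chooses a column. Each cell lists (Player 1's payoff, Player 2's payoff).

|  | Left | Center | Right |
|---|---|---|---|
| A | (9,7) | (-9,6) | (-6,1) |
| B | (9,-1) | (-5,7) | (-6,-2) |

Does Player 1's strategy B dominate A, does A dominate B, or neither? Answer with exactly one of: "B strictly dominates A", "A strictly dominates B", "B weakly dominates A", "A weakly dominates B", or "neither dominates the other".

Compare B to A across each choice by Player 2: Left: 9=9, Center: -5>-9, Right: -6=-6.
B is at least as good everywhere and strictly better somewhere (tied only at Left, Right), so B weakly but not strictly dominates A.

B weakly dominates A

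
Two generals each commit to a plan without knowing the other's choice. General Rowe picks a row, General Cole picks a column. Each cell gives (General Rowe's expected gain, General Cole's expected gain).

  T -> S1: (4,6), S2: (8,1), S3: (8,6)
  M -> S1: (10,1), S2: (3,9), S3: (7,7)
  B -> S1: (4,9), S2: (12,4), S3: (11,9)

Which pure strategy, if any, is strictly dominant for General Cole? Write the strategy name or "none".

S1 fails to dominate S2 at M (1<9).
S2 fails to dominate S1 at T (1<6).
S3 fails to dominate S1 at T (6=6).
No single strategy dominates all the others.

none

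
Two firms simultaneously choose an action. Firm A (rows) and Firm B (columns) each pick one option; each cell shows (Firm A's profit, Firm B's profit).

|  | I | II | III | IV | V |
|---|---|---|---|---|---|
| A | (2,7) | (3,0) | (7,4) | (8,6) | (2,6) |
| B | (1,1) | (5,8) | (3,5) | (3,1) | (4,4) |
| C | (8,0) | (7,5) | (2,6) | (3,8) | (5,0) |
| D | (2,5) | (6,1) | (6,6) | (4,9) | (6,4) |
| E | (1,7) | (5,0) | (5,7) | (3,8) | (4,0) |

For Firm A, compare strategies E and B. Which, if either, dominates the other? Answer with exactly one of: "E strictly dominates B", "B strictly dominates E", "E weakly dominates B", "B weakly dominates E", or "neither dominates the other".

E's payoffs vs B's, by Firm B's action — I: 1=1, II: 5=5, III: 5>3, IV: 3=3, V: 4=4.
E is at least as good everywhere and strictly better somewhere (tied only at I, II, IV, V), so E weakly but not strictly dominates B.

E weakly dominates B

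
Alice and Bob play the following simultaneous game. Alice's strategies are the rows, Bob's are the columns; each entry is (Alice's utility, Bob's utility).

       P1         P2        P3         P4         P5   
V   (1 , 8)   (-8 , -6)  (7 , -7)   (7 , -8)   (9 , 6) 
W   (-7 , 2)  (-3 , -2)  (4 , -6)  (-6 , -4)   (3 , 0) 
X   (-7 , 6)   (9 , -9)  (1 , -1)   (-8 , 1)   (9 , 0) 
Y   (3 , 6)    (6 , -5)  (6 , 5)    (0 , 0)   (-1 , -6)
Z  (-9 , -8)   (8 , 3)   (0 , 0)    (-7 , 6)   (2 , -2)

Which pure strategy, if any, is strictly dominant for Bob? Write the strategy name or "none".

none

P1 fails to dominate P2 at Z (-8<3).
P2 fails to dominate P1 at V (-6<8).
P3 fails to dominate P1 at V (-7<8).
P4 fails to dominate P1 at V (-8<8).
P5 fails to dominate P1 at V (6<8).
No single strategy dominates all the others.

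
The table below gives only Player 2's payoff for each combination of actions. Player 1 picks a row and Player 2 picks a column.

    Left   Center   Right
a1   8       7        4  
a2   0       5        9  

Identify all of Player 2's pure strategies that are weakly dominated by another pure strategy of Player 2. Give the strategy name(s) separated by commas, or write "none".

none

Nothing dominates Left: Center at a1 (8>7); Right at a1 (8>4).
Center is not dominated — it holds its own against Left at a2 (5>0); Right at a1 (7>4).
Right: no other strategy beats it everywhere (Left at a2 (9>0); Center at a2 (9>5)).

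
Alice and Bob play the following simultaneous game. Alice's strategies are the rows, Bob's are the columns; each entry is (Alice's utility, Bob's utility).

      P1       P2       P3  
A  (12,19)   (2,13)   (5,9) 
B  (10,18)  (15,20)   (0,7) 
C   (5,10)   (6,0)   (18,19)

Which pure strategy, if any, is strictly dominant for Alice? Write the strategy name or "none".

A fails to dominate B at P2 (2<15).
B fails to dominate A at P1 (10<12).
C fails to dominate A at P1 (5<12).
No single strategy dominates all the others.

none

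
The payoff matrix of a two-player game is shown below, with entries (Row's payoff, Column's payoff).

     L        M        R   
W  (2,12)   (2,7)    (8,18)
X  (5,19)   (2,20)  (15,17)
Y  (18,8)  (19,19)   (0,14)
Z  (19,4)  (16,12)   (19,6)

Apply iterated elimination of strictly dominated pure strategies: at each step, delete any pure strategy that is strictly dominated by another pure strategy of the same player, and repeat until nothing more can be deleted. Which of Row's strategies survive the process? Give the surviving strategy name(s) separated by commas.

Y

Row W is eliminated: Z beats it against every remaining column (L: 19>2, M: 16>2, R: 19>8).
Row's strategy X is strictly dominated by Z (L: 19>5, M: 16>2, R: 19>15) and is removed.
Column's strategy L is strictly dominated by M (Y: 19>8, Z: 12>4) and is removed.
For Column, M strictly dominates R on the remaining rows (Y: 19>14, Z: 12>6); eliminate R.
Row's strategy Z is strictly dominated by Y (M: 19>16) and is removed.
Among the remaining strategies, none is strictly dominated by another pure strategy of the same player, so the elimination stops.
Surviving strategies — Row: {Y}; Column: {M}.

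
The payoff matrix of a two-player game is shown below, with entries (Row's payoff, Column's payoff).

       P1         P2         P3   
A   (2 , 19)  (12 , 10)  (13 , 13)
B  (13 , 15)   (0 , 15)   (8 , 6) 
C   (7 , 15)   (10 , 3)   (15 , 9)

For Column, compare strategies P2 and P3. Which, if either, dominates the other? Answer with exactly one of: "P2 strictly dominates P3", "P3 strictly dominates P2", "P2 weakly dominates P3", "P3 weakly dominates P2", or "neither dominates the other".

Compare P2 to P3 across every action of Row: A: 10<13, B: 15>6, C: 3<9.
P2 does better at B but worse at A, C; neither strategy dominates the other.

neither dominates the other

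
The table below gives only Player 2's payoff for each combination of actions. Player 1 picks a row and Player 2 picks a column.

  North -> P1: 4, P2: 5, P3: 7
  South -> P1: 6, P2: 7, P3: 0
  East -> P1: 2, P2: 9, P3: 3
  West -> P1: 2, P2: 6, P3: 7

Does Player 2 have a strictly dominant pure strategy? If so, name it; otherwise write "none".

P1 fails to dominate P2 at North (4<5).
P2 fails to dominate P3 at North (5<7).
P3 fails to dominate P1 at South (0<6).
No single strategy dominates all the others.

none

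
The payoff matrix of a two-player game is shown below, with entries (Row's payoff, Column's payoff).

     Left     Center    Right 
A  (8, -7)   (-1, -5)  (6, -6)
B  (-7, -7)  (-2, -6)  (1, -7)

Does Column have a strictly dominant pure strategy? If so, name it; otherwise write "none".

Center vs Left: A: -5>-7, B: -6>-7.
Center vs Right: A: -5>-6, B: -6>-7.
Center strictly beats every other strategy against every opponent action, so it is strictly dominant.

Center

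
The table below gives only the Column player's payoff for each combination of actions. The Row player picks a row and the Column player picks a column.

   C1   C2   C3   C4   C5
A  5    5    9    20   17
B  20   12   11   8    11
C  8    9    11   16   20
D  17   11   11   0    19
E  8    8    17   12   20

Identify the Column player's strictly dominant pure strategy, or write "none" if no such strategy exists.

none

C1 fails to dominate C2 at A (5=5).
C2 fails to dominate C1 at A (5=5).
C3 fails to dominate C1 at B (11<20).
C4 fails to dominate C1 at B (8<20).
C5 fails to dominate C1 at B (11<20).
No single strategy dominates all the others.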